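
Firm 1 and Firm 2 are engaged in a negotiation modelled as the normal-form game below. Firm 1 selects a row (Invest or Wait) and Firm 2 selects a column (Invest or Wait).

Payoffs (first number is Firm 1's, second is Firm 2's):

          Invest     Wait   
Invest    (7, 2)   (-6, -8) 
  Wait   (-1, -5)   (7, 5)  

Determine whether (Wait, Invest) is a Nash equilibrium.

No

At (Wait, Invest), Firm 1 earns -1; switching to Invest would give 7, so Firm 1 would deviate.
Firm 2 earns -5; switching to Wait would give 5, so Firm 2 would deviate.
Since at least one player can profitably deviate, this is not a Nash equilibrium.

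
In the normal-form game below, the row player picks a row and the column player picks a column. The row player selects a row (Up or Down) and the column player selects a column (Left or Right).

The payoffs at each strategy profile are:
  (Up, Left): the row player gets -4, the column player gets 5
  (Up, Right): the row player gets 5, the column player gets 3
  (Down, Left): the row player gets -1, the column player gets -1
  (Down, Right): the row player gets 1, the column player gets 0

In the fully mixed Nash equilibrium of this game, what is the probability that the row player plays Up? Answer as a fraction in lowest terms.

1/3

Let x be the probability that the row player plays Up. In a completely mixed equilibrium, the column player must be indifferent between Left and Right.
The column player's expected payoff from Left is 5x − (1−x); from Right it is 3x.
Setting these equal: 6x − 1 = 3x, so x = 1/3.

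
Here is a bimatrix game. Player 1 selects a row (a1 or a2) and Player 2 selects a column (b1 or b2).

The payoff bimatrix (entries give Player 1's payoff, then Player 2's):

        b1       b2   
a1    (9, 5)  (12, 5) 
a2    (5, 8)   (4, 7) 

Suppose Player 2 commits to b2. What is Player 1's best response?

Against b2, Player 1 earns 12 from a1 and 4 from a2.
So a1 is the best response.

a1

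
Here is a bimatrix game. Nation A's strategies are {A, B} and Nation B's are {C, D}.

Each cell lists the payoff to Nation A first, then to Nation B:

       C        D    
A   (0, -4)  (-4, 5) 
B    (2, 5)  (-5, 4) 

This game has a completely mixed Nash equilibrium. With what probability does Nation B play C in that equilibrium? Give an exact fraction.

1/3

Let y be the probability that Nation B plays C. In a completely mixed equilibrium, Nation A must be indifferent between A and B.
Nation A's expected payoff from A is −4(1−y); from B it is 2y − 5(1−y).
Setting these equal: 4y − 4 = 7y − 5, so y = 1/3.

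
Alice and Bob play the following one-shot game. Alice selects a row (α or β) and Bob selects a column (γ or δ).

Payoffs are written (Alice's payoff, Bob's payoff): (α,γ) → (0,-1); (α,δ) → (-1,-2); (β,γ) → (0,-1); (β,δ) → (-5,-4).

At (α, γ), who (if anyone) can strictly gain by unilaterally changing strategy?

Alice at (α, γ) earns 0; deviating to β yields 0 — not better.
Bob earns -1; deviating to δ yields -2 — not better.
Neither player can strictly improve; the profile is a Nash equilibrium.

Neither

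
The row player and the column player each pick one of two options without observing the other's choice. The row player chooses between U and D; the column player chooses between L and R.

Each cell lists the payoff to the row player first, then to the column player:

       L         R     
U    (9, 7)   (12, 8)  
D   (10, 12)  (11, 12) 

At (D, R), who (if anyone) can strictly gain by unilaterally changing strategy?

The row player

The row player at (D, R) earns 11; deviating to U yields 12 — a strict improvement.
The column player earns 12; deviating to L yields 12 — not better.
Only the row player has a strictly profitable deviation.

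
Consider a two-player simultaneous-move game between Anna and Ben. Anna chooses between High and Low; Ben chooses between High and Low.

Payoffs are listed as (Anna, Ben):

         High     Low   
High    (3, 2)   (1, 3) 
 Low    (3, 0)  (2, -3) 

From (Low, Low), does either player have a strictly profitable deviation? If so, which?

Anna at (Low, Low) earns 2; deviating to High yields 1 — not better.
Ben earns -3; deviating to High yields 0 — a strict improvement.
Only Ben has a strictly profitable deviation.

Ben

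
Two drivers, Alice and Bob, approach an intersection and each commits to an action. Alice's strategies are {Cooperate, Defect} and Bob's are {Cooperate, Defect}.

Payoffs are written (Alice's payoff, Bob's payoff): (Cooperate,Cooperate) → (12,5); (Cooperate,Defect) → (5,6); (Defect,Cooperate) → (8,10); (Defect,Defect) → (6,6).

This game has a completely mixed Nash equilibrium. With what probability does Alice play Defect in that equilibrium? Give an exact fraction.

Let r be the probability that Alice plays Cooperate. In a completely mixed equilibrium, Bob must be indifferent between Cooperate and Defect.
Bob's expected payoff from Cooperate is 5r + 10(1−r); from Defect it is 6r + 6(1−r).
Setting these equal: −5r + 10 = 6, so r = 4/5.
Therefore Alice plays Defect with probability 1 − 4/5 = 1/5.

1/5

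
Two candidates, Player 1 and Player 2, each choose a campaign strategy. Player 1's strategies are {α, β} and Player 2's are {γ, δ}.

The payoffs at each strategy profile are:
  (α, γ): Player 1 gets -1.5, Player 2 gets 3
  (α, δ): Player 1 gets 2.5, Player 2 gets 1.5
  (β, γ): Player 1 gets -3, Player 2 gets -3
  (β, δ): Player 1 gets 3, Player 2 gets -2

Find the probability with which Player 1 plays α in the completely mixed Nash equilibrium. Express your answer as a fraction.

Let x be the probability that Player 1 plays α. In a completely mixed equilibrium, Player 2 must be indifferent between γ and δ.
Player 2's expected payoff from γ is 3x − 3(1−x); from δ it is 1.5x − 2(1−x).
Setting these equal: 6x − 3 = 3.5x − 2, so x = 2/5.

2/5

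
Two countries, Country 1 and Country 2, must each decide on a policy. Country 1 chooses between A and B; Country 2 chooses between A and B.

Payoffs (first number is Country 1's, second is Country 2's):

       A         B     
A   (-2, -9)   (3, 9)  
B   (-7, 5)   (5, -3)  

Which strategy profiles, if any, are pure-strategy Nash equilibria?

none

(A, A): Country 2 prefers B (9 > -9) — not an equilibrium.
(A, B): Country 1 prefers B (5 > 3) — not an equilibrium.
(B, A): Country 1 prefers A (-2 > -7) — not an equilibrium.
(B, B): Country 2 prefers A (5 > -3) — not an equilibrium.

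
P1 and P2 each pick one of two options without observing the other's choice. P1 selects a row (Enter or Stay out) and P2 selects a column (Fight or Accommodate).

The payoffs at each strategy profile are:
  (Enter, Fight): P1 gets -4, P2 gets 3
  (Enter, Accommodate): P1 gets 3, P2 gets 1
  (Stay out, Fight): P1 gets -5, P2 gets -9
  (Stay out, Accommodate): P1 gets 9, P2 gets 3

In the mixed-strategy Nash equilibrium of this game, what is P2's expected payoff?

First find p, the probability P1 plays Enter, from P2's indifference between Fight and Accommodate: 3p − 9(1−p) = p + 3(1−p), giving p = 6/7.
Since P2 is indifferent in equilibrium, P2's expected payoff equals the payoff from either column against (6/7, 1/7). Using Fight: 3(6/7) − 9(1/7) = 9/7.

9/7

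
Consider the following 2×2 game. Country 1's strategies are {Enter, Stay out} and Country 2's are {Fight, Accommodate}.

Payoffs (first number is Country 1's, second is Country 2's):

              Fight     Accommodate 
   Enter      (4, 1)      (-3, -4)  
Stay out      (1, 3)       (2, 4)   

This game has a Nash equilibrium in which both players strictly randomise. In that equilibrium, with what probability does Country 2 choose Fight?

5/8

Let y be the probability that Country 2 plays Fight. In a completely mixed equilibrium, Country 1 must be indifferent between Enter and Stay out.
Country 1's expected payoff from Enter is 4y − 3(1−y); from Stay out it is y + 2(1−y).
Setting these equal: 7y − 3 = −y + 2, so y = 5/8.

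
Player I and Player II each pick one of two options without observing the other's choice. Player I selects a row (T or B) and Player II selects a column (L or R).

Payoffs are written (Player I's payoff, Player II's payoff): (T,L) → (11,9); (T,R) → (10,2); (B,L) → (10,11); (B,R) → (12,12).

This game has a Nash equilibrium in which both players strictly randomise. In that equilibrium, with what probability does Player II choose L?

Let q be the probability that Player II plays L. In a completely mixed equilibrium, Player I must be indifferent between T and B.
Player I's expected payoff from T is 11q + 10(1−q); from B it is 10q + 12(1−q).
Setting these equal: q + 10 = −2q + 12, so q = 2/3.

2/3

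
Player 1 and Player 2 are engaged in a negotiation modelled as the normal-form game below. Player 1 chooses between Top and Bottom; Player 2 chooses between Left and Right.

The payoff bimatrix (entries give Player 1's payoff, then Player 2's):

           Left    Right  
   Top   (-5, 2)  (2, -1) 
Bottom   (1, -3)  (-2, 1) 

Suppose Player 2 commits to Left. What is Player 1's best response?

Against Left, Player 1 earns -5 from Top and 1 from Bottom.
So Bottom is the best response.

Bottom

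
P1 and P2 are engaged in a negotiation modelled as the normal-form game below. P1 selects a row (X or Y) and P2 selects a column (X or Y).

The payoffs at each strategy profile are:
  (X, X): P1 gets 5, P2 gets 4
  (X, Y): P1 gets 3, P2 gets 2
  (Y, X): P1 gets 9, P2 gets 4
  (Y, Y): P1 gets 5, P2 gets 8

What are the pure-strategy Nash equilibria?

(Y, Y)

(X, X): P1 prefers Y (9 > 5) — not an equilibrium.
(X, Y): P1 prefers Y (5 > 3); P2 prefers X (4 > 2) — not an equilibrium.
(Y, X): P2 prefers Y (8 > 4) — not an equilibrium.
(Y, Y): P1 gets 5 ≥ 3 from X, and P2 gets 8 ≥ 4 from X — Nash equilibrium.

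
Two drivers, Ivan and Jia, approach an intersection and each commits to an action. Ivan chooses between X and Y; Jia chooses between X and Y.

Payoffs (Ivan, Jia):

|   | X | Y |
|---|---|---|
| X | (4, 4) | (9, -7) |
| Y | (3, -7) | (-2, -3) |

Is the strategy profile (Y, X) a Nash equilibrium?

At (Y, X), Ivan earns 3; switching to X would give 4, so Ivan would deviate.
Jia earns -7; switching to Y would give -3, so Jia would deviate.
Since at least one player can profitably deviate, this is not a Nash equilibrium.

No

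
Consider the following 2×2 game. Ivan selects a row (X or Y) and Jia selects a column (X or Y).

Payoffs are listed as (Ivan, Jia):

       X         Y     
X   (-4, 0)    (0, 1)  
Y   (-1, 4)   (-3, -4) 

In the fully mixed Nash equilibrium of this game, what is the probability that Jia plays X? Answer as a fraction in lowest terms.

1/2

Let c be the probability that Jia plays X. In a completely mixed equilibrium, Ivan must be indifferent between X and Y.
Ivan's expected payoff from X is −4c; from Y it is −c − 3(1−c).
Setting these equal: −4c = 2c − 3, so c = 1/2.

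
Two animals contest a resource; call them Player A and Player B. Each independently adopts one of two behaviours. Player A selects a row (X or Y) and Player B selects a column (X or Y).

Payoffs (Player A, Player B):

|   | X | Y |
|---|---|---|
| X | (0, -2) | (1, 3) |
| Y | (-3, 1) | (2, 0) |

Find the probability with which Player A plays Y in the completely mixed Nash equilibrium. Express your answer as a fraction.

Let p be the probability that Player A plays X. In a completely mixed equilibrium, Player B must be indifferent between X and Y.
Player B's expected payoff from X is −2p + (1−p); from Y it is 3p.
Setting these equal: −3p + 1 = 3p, so p = 1/6.
Therefore Player A plays Y with probability 1 − 1/6 = 5/6.

5/6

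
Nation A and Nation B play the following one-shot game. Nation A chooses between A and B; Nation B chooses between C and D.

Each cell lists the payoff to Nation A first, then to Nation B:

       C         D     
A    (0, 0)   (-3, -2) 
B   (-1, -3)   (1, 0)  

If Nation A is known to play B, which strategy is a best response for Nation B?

D

Against B, Nation B earns -3 from C and 0 from D.
So D is the best response.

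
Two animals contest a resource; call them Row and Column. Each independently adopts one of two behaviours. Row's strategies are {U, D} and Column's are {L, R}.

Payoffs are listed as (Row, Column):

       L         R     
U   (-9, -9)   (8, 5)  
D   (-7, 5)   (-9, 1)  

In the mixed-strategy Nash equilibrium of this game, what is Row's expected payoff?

-137/19

First find y, the probability Column plays L, from Row's indifference between U and D: −9y + 8(1−y) = −7y − 9(1−y), giving y = 17/19.
Since Row is indifferent in equilibrium, Row's expected payoff equals the payoff from either row against (17/19, 2/19). Using U: −9(17/19) + 8(2/19) = -137/19.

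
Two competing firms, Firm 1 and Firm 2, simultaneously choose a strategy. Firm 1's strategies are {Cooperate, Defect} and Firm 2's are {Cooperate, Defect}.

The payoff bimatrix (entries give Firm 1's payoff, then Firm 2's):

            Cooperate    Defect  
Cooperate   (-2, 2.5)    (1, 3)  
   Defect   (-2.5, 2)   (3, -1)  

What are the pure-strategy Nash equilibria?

(Cooperate, Cooperate): Firm 2 prefers Defect (3 > 2.5) — not an equilibrium.
(Cooperate, Defect): Firm 1 prefers Defect (3 > 1) — not an equilibrium.
(Defect, Cooperate): Firm 1 prefers Cooperate (-2 > -2.5) — not an equilibrium.
(Defect, Defect): Firm 2 prefers Cooperate (2 > -1) — not an equilibrium.

none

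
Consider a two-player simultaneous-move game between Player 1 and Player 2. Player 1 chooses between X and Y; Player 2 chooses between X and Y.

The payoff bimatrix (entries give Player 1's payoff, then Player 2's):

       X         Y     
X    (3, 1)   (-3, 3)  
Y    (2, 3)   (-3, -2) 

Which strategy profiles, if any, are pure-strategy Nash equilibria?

(X, Y)

(X, X): Player 2 prefers Y (3 > 1) — not an equilibrium.
(X, Y): Player 1 gets -3 ≥ -3 from Y, and Player 2 gets 3 ≥ 1 from X — Nash equilibrium.
(Y, X): Player 1 prefers X (3 > 2) — not an equilibrium.
(Y, Y): Player 2 prefers X (3 > -2) — not an equilibrium.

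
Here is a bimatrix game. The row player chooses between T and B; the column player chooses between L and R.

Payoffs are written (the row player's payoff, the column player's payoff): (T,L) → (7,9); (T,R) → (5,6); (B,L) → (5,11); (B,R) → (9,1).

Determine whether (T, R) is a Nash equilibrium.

No

At (T, R), the row player earns 5; switching to B would give 9, so the row player would deviate.
The column player earns 6; switching to L would give 9, so the column player would deviate.
Since at least one player can profitably deviate, this is not a Nash equilibrium.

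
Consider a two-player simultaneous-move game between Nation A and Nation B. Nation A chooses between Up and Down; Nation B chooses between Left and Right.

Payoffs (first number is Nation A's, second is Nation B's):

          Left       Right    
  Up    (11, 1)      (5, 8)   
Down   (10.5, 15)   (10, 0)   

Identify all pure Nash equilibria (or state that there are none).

none

(Up, Left): Nation B prefers Right (8 > 1) — not an equilibrium.
(Up, Right): Nation A prefers Down (10 > 5) — not an equilibrium.
(Down, Left): Nation A prefers Up (11 > 10.5) — not an equilibrium.
(Down, Right): Nation B prefers Left (15 > 0) — not an equilibrium.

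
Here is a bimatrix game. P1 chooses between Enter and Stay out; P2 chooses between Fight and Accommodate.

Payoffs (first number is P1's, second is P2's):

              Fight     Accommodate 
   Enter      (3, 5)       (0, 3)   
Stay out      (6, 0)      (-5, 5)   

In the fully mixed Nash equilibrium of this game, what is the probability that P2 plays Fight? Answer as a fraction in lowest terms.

5/8

Let q be the probability that P2 plays Fight. In a completely mixed equilibrium, P1 must be indifferent between Enter and Stay out.
P1's expected payoff from Enter is 3q; from Stay out it is 6q − 5(1−q).
Setting these equal: 3q = 11q − 5, so q = 5/8.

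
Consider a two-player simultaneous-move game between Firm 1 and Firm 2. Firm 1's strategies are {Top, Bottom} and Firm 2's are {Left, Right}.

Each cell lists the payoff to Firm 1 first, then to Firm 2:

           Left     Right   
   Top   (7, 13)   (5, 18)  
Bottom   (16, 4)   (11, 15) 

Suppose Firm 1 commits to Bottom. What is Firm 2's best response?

Against Bottom, Firm 2 earns 4 from Left and 15 from Right.
So Right is the best response.

Right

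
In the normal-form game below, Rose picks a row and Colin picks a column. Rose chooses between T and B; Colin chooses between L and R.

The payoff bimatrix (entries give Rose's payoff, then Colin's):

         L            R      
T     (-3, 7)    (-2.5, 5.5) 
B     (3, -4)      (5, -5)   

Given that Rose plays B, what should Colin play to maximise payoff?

Against B, Colin earns -4 from L and -5 from R.
So L is the best response.

L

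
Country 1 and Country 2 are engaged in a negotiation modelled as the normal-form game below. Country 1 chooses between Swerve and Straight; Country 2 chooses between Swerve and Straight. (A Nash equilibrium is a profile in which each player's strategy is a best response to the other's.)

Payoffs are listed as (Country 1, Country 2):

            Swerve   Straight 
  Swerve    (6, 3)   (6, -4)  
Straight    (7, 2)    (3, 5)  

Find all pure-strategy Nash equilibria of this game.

(Swerve, Swerve): Country 1 prefers Straight (7 > 6) — not an equilibrium.
(Swerve, Straight): Country 2 prefers Swerve (3 > -4) — not an equilibrium.
(Straight, Swerve): Country 2 prefers Straight (5 > 2) — not an equilibrium.
(Straight, Straight): Country 1 prefers Swerve (6 > 3) — not an equilibrium.

none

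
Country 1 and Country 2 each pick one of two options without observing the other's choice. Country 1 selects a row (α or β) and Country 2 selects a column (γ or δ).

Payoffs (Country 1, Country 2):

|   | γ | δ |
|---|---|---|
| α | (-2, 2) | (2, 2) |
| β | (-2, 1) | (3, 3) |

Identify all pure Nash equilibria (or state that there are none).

(α, γ): Country 1 gets -2 ≥ -2 from β, and Country 2 gets 2 ≥ 2 from δ — Nash equilibrium.
(α, δ): Country 1 prefers β (3 > 2) — not an equilibrium.
(β, γ): Country 2 prefers δ (3 > 1) — not an equilibrium.
(β, δ): Country 1 gets 3 ≥ 2 from α, and Country 2 gets 3 ≥ 1 from γ — Nash equilibrium.

(α, γ) and (β, δ)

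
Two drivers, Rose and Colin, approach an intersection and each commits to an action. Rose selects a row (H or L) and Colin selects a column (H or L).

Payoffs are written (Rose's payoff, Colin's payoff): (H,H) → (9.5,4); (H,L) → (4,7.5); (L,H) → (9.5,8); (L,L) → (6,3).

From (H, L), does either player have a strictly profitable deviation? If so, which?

Rose

Rose at (H, L) earns 4; deviating to L yields 6 — a strict improvement.
Colin earns 7.5; deviating to H yields 4 — not better.
Only Rose has a strictly profitable deviation.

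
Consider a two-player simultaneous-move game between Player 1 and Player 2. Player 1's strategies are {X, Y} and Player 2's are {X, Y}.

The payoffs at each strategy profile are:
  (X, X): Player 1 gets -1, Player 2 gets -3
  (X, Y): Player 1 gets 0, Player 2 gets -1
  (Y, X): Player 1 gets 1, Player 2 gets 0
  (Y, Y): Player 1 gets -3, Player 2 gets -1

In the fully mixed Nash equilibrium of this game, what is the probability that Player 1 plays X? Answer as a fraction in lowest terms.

Let r be the probability that Player 1 plays X. In a completely mixed equilibrium, Player 2 must be indifferent between X and Y.
Player 2's expected payoff from X is −3r; from Y it is −r − (1−r).
Setting these equal: −3r = -1, so r = 1/3.

1/3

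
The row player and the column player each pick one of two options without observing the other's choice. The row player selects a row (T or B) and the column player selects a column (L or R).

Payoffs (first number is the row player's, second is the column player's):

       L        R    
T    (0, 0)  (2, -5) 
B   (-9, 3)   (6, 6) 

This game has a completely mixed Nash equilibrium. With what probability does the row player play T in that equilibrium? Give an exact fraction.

Let r be the probability that the row player plays T. In a completely mixed equilibrium, the column player must be indifferent between L and R.
The column player's expected payoff from L is 3(1−r); from R it is −5r + 6(1−r).
Setting these equal: −3r + 3 = −11r + 6, so r = 3/8.

3/8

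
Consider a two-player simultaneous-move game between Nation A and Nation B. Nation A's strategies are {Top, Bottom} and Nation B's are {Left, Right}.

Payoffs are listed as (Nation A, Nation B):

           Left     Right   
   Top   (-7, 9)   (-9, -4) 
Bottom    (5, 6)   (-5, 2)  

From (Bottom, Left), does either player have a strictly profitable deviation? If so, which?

Neither

Nation A at (Bottom, Left) earns 5; deviating to Top yields -7 — not better.
Nation B earns 6; deviating to Right yields 2 — not better.
Neither player can strictly improve; the profile is a Nash equilibrium.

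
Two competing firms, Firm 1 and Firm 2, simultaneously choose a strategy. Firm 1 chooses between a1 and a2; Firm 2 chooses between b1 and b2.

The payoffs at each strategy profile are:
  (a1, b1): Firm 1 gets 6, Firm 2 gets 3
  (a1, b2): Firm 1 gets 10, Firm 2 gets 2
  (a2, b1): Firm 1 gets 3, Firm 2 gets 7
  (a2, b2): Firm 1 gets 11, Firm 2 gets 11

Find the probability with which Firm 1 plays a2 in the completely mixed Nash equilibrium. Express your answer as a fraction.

Let p be the probability that Firm 1 plays a1. In a completely mixed equilibrium, Firm 2 must be indifferent between b1 and b2.
Firm 2's expected payoff from b1 is 3p + 7(1−p); from b2 it is 2p + 11(1−p).
Setting these equal: −4p + 7 = −9p + 11, so p = 4/5.
Therefore Firm 1 plays a2 with probability 1 − 4/5 = 1/5.

1/5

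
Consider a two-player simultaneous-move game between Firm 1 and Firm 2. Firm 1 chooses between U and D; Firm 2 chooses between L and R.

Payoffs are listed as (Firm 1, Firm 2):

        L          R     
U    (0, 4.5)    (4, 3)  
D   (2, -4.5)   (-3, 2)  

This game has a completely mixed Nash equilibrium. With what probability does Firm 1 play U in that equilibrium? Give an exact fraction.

13/16

Let r be the probability that Firm 1 plays U. In a completely mixed equilibrium, Firm 2 must be indifferent between L and R.
Firm 2's expected payoff from L is 4.5r − 4.5(1−r); from R it is 3r + 2(1−r).
Setting these equal: 9r − 4.5 = r + 2, so r = 13/16.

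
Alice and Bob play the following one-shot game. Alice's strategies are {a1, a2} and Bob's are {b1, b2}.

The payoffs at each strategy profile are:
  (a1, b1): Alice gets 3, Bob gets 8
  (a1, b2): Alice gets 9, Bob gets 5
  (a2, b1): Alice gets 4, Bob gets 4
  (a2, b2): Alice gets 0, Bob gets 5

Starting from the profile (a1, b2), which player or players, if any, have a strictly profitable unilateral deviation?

Alice at (a1, b2) earns 9; deviating to a2 yields 0 — not better.
Bob earns 5; deviating to b1 yields 8 — a strict improvement.
Only Bob has a strictly profitable deviation.

Bob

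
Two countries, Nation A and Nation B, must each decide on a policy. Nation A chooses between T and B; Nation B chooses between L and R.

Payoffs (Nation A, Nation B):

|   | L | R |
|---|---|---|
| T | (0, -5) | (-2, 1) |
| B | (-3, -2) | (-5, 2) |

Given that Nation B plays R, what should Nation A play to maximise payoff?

Against R, Nation A earns -2 from T and -5 from B.
So T is the best response.

T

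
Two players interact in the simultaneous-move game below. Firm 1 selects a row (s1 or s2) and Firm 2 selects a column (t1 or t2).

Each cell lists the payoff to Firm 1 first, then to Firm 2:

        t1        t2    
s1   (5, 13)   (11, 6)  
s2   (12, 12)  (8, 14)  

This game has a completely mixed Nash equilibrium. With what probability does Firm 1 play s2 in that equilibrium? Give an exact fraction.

Let p be the probability that Firm 1 plays s1. In a completely mixed equilibrium, Firm 2 must be indifferent between t1 and t2.
Firm 2's expected payoff from t1 is 13p + 12(1−p); from t2 it is 6p + 14(1−p).
Setting these equal: p + 12 = −8p + 14, so p = 2/9.
Therefore Firm 1 plays s2 with probability 1 − 2/9 = 7/9.

7/9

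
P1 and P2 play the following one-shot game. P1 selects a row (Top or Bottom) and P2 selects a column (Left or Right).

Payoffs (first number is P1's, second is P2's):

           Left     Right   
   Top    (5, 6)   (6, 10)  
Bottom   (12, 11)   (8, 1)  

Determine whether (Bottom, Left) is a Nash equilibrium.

Yes

At (Bottom, Left), P1 earns 12; switching to Top would give 5, so P1 has no profitable deviation.
P2 earns 11; switching to Right would give 1, so P2 has no profitable deviation.
Neither player can gain by a unilateral deviation, so this profile is a Nash equilibrium.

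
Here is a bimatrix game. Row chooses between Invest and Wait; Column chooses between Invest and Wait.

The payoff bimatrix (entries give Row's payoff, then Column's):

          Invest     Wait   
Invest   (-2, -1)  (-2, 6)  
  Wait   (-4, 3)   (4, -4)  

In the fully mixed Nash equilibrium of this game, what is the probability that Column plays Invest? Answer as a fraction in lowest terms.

3/4

Let c be the probability that Column plays Invest. In a completely mixed equilibrium, Row must be indifferent between Invest and Wait.
Row's expected payoff from Invest is −2c − 2(1−c); from Wait it is −4c + 4(1−c).
Setting these equal: -2 = −8c + 4, so c = 3/4.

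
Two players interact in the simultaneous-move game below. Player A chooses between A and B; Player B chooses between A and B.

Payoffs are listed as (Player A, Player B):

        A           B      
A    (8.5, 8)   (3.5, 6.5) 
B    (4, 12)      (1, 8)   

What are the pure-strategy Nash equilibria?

(A, A): Player A gets 8.5 ≥ 4 from B, and Player B gets 8 ≥ 6.5 from B — Nash equilibrium.
(A, B): Player B prefers A (8 > 6.5) — not an equilibrium.
(B, A): Player A prefers A (8.5 > 4) — not an equilibrium.
(B, B): Player A prefers A (3.5 > 1); Player B prefers A (12 > 8) — not an equilibrium.

(A, A)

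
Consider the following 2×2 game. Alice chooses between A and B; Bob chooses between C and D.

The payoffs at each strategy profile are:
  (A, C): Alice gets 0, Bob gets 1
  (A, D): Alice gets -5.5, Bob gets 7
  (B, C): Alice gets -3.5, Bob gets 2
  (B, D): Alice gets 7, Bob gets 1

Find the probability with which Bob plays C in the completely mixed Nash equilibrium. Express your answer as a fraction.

Let q be the probability that Bob plays C. In a completely mixed equilibrium, Alice must be indifferent between A and B.
Alice's expected payoff from A is −5.5(1−q); from B it is −3.5q + 7(1−q).
Setting these equal: 5.5q − 5.5 = −10.5q + 7, so q = 25/32.

25/32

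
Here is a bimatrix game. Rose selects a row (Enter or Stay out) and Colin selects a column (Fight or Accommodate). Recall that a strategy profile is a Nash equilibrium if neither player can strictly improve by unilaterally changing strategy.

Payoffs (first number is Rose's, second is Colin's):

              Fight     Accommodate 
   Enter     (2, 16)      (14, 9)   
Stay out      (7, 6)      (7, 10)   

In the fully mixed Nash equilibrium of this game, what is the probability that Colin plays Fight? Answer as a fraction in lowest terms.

Let q be the probability that Colin plays Fight. In a completely mixed equilibrium, Rose must be indifferent between Enter and Stay out.
Rose's expected payoff from Enter is 2q + 14(1−q); from Stay out it is 7q + 7(1−q).
Setting these equal: −12q + 14 = 7, so q = 7/12.

7/12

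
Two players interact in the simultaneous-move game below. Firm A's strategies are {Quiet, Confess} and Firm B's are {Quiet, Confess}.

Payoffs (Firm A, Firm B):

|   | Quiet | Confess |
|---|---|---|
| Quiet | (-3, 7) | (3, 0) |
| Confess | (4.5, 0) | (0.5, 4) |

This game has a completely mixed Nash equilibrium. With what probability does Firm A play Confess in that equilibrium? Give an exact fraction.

Let x be the probability that Firm A plays Quiet. In a completely mixed equilibrium, Firm B must be indifferent between Quiet and Confess.
Firm B's expected payoff from Quiet is 7x; from Confess it is 4(1−x).
Setting these equal: 7x = −4x + 4, so x = 4/11.
Therefore Firm A plays Confess with probability 1 − 4/11 = 7/11.

7/11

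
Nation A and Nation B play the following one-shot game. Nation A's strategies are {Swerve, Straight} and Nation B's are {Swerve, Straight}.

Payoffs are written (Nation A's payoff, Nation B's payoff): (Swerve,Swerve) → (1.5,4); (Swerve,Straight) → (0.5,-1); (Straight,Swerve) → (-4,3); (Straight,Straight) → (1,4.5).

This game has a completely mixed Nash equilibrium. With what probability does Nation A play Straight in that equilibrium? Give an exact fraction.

10/13

Let x be the probability that Nation A plays Swerve. In a completely mixed equilibrium, Nation B must be indifferent between Swerve and Straight.
Nation B's expected payoff from Swerve is 4x + 3(1−x); from Straight it is −x + 4.5(1−x).
Setting these equal: x + 3 = −5.5x + 4.5, so x = 3/13.
Therefore Nation A plays Straight with probability 1 − 3/13 = 10/13.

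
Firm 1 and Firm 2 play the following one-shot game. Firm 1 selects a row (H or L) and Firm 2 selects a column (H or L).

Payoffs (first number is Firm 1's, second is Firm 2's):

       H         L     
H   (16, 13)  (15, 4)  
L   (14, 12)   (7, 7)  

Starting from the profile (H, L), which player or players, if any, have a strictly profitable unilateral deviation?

Firm 2

Firm 1 at (H, L) earns 15; deviating to L yields 7 — not better.
Firm 2 earns 4; deviating to H yields 13 — a strict improvement.
Only Firm 2 has a strictly profitable deviation.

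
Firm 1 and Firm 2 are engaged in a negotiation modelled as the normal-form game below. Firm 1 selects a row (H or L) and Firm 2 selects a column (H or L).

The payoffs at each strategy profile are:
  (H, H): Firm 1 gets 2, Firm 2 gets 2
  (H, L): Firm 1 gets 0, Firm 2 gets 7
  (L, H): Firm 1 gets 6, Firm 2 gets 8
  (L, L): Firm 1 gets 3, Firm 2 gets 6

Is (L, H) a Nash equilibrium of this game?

At (L, H), Firm 1 earns 6; switching to H would give 2, so Firm 1 has no profitable deviation.
Firm 2 earns 8; switching to L would give 6, so Firm 2 has no profitable deviation.
Neither player can gain by a unilateral deviation, so this profile is a Nash equilibrium.

Yes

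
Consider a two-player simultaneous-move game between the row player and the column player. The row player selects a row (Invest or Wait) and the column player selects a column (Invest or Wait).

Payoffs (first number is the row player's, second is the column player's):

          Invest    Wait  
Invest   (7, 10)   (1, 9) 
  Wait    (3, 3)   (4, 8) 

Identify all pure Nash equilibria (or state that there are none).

(Invest, Invest): the row player gets 7 ≥ 3 from Wait, and the column player gets 10 ≥ 9 from Wait — Nash equilibrium.
(Invest, Wait): the row player prefers Wait (4 > 1); the column player prefers Invest (10 > 9) — not an equilibrium.
(Wait, Invest): the row player prefers Invest (7 > 3); the column player prefers Wait (8 > 3) — not an equilibrium.
(Wait, Wait): the row player gets 4 ≥ 1 from Invest, and the column player gets 8 ≥ 3 from Invest — Nash equilibrium.

(Invest, Invest) and (Wait, Wait)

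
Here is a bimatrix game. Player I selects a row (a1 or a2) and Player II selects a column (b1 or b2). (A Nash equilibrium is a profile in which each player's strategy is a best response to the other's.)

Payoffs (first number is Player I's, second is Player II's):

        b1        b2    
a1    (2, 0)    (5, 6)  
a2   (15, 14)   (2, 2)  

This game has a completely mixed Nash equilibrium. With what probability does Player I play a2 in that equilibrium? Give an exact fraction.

Let x be the probability that Player I plays a1. In a completely mixed equilibrium, Player II must be indifferent between b1 and b2.
Player II's expected payoff from b1 is 14(1−x); from b2 it is 6x + 2(1−x).
Setting these equal: −14x + 14 = 4x + 2, so x = 2/3.
Therefore Player I plays a2 with probability 1 − 2/3 = 1/3.

1/3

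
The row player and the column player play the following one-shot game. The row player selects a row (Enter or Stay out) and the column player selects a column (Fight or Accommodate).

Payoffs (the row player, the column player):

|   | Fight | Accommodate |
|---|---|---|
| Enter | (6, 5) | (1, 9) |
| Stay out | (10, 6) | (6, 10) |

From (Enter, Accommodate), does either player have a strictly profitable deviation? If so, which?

The row player

The row player at (Enter, Accommodate) earns 1; deviating to Stay out yields 6 — a strict improvement.
The column player earns 9; deviating to Fight yields 5 — not better.
Only the row player has a strictly profitable deviation.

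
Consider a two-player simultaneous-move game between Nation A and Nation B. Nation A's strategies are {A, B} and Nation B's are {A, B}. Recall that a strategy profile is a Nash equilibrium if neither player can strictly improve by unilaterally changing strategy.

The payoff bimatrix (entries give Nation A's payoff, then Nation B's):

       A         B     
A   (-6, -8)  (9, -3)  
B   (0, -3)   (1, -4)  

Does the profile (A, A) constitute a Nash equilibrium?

At (A, A), Nation A earns -6; switching to B would give 0, so Nation A would deviate.
Nation B earns -8; switching to B would give -3, so Nation B would deviate.
Since at least one player can profitably deviate, this is not a Nash equilibrium.

No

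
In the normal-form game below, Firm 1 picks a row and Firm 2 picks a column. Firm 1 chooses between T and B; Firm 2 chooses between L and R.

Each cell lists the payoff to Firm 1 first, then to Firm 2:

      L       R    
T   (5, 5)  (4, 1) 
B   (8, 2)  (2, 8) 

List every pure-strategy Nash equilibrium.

none

(T, L): Firm 1 prefers B (8 > 5) — not an equilibrium.
(T, R): Firm 2 prefers L (5 > 1) — not an equilibrium.
(B, L): Firm 2 prefers R (8 > 2) — not an equilibrium.
(B, R): Firm 1 prefers T (4 > 2) — not an equilibrium.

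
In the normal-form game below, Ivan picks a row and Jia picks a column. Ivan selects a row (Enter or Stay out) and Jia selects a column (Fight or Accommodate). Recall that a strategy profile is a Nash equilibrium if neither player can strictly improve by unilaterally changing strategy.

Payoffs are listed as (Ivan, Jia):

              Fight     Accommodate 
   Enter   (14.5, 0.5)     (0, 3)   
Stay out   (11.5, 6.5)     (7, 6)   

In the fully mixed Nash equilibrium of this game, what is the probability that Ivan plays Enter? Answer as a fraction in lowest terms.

1/6

Let r be the probability that Ivan plays Enter. In a completely mixed equilibrium, Jia must be indifferent between Fight and Accommodate.
Jia's expected payoff from Fight is 0.5r + 6.5(1−r); from Accommodate it is 3r + 6(1−r).
Setting these equal: −6r + 6.5 = −3r + 6, so r = 1/6.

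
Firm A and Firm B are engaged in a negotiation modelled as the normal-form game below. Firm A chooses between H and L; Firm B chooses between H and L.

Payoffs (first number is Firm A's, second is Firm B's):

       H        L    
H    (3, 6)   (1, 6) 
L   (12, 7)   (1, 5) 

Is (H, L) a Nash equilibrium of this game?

Yes

At (H, L), Firm A earns 1; switching to L would give 1, so Firm A has no profitable deviation.
Firm B earns 6; switching to H would give 6, so Firm B has no profitable deviation.
Neither player can gain by a unilateral deviation, so this profile is a Nash equilibrium.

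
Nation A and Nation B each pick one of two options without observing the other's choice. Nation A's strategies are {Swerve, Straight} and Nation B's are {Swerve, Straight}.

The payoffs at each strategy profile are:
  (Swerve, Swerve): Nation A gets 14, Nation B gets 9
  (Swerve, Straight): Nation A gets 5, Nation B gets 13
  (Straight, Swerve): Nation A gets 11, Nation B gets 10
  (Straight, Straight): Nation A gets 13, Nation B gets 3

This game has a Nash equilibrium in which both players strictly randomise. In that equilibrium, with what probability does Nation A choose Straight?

4/11

Let x be the probability that Nation A plays Swerve. In a completely mixed equilibrium, Nation B must be indifferent between Swerve and Straight.
Nation B's expected payoff from Swerve is 9x + 10(1−x); from Straight it is 13x + 3(1−x).
Setting these equal: −x + 10 = 10x + 3, so x = 7/11.
Therefore Nation A plays Straight with probability 1 − 7/11 = 4/11.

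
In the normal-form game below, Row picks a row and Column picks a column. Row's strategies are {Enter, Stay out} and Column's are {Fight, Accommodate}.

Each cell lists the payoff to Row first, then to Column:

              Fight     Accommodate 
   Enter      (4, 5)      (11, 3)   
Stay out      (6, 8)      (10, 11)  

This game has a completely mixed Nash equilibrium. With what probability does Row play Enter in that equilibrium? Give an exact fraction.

3/5

Let r be the probability that Row plays Enter. In a completely mixed equilibrium, Column must be indifferent between Fight and Accommodate.
Column's expected payoff from Fight is 5r + 8(1−r); from Accommodate it is 3r + 11(1−r).
Setting these equal: −3r + 8 = −8r + 11, so r = 3/5.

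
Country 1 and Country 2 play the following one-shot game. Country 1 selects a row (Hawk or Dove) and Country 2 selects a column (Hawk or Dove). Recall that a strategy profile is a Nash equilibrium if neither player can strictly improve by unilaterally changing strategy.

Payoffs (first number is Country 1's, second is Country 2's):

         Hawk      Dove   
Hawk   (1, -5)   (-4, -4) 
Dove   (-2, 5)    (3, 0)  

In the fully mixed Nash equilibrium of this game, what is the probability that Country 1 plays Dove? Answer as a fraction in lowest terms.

1/6

Let r be the probability that Country 1 plays Hawk. In a completely mixed equilibrium, Country 2 must be indifferent between Hawk and Dove.
Country 2's expected payoff from Hawk is −5r + 5(1−r); from Dove it is −4r.
Setting these equal: −10r + 5 = −4r, so r = 5/6.
Therefore Country 1 plays Dove with probability 1 − 5/6 = 1/6.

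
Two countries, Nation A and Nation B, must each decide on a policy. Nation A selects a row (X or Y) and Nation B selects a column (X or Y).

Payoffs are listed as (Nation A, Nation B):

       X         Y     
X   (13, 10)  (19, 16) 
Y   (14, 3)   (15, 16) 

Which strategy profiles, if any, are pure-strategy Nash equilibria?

(X, Y)

(X, X): Nation A prefers Y (14 > 13); Nation B prefers Y (16 > 10) — not an equilibrium.
(X, Y): Nation A gets 19 ≥ 15 from Y, and Nation B gets 16 ≥ 10 from X — Nash equilibrium.
(Y, X): Nation B prefers Y (16 > 3) — not an equilibrium.
(Y, Y): Nation A prefers X (19 > 15) — not an equilibrium.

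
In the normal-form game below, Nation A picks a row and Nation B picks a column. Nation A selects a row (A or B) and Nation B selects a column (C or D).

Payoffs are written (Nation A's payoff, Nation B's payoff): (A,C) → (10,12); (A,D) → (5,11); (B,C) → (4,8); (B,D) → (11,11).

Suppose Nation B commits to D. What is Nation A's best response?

Against D, Nation A earns 5 from A and 11 from B.
So B is the best response.

B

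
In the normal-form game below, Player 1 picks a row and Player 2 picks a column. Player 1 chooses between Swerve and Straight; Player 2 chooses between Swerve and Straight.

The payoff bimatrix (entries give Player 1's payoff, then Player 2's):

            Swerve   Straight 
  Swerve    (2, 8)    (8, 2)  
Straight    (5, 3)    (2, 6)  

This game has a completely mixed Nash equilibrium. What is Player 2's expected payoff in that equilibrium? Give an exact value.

First find p, the probability Player 1 plays Swerve, from Player 2's indifference between Swerve and Straight: 8p + 3(1−p) = 2p + 6(1−p), giving p = 1/3.
Since Player 2 is indifferent in equilibrium, Player 2's expected payoff equals the payoff from either column against (1/3, 2/3). Using Swerve: 8(1/3) + 3(2/3) = 14/3.

14/3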